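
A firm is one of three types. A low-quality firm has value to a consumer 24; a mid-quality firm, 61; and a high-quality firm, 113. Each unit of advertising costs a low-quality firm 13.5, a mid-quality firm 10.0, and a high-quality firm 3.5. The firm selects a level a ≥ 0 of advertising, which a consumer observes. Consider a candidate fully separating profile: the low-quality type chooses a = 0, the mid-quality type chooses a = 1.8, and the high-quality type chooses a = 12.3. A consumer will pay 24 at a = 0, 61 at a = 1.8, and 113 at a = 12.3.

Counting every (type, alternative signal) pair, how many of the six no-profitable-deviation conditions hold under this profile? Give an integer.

5

High-quality (own payoff 113 − 3.5×12.3 = 69.95): to a=0 gives 24 → no gain ✓; to a=1.8 gives 61 − 3.5×1.8 = 54.7 → no gain ✓.
Low-quality (own payoff 24): to a=1.8 gives 61 − 13.5×1.8 = 36.7 → profitable ✗; to a=12.3 gives 113 − 13.5×12.3 = -53.05 → no gain ✓.
Mid-quality (own payoff 61 − 10.0×1.8 = 43): to a=0 gives 24 → no gain ✓; to a=12.3 gives 113 − 10.0×12.3 = -10 → no gain ✓.
5 of the 6 constraints hold; not an equilibrium.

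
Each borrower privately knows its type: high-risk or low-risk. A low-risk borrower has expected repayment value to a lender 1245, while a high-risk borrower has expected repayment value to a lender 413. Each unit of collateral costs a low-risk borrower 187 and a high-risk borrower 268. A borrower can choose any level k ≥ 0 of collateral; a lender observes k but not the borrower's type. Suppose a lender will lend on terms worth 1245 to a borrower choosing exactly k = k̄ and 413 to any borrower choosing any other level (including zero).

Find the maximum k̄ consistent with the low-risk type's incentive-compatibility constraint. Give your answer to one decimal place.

4.4

Choosing k̄ yields the low-risk type 1245 − 187·k̄; choosing zero yields 413.
The low-risk type is indifferent at 1245 − 187·k̄ = 413, i.e. k̄ = (1245 − 413) / 187 ≈ 4.4.
For any k̄ above 4.4 the low-risk type would rather pool at zero, so separation collapses.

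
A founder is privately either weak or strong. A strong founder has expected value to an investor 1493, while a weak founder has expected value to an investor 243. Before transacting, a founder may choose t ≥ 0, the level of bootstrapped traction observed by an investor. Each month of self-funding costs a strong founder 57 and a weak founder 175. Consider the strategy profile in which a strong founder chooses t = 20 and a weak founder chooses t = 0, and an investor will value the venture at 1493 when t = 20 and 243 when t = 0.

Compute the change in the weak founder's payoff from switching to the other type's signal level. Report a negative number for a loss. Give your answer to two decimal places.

Playing t = 0 the weak founder receives 243.
Deviating to t = 20 brings payment 1493 at cost 175 × 20 = 3500, netting -2007.
Gain from deviating: -2007 − 243 = -2250.00.
The gain is negative, so the weak type's incentive-compatibility constraint is satisfied.

-2250.00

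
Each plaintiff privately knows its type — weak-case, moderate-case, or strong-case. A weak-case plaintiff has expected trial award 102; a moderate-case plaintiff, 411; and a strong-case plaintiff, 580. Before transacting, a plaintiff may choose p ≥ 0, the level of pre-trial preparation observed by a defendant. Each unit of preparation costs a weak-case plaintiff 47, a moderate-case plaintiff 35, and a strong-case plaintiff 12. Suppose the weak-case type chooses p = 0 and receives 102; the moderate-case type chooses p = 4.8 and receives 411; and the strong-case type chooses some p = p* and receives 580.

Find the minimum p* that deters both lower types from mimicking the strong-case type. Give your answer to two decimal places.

Moderate-case type (on-path payoff 411 − 35×4.8 = 243) won't mimic when 243 ≥ 580 − 35·p*, i.e. p* ≥ 9.63.
Weak-case type (on-path payoff 102) won't mimic when 102 ≥ 580 − 47·p*, i.e. p* ≥ 10.17.
Both must hold, so p* = max(10.17, 9.63) = 10.17. The weak-case type's constraint binds.

10.17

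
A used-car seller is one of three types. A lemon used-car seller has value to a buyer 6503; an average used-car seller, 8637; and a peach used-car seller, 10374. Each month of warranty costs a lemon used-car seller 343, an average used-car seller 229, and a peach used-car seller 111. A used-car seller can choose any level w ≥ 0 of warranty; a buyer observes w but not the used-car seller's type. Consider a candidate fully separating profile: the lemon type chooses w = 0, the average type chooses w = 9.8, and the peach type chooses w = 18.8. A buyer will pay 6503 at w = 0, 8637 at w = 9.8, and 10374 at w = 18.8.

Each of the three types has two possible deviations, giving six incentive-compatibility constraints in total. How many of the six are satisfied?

Lemon (own payoff 6503): to w=9.8 gives 8637 − 343×9.8 = 5275.6 → no gain ✓; to w=18.8 gives 10374 − 343×18.8 = 3925.6 → no gain ✓.
Average (own payoff 8637 − 229×9.8 = 6392.8): to w=0 gives 6503 → profitable ✗; to w=18.8 gives 10374 − 229×18.8 = 6068.8 → no gain ✓.
Peach (own payoff 10374 − 111×18.8 = 8287.2): to w=0 gives 6503 → no gain ✓; to w=9.8 gives 8637 − 111×9.8 = 7549.2 → no gain ✓.
5 of the 6 constraints hold; not an equilibrium.

5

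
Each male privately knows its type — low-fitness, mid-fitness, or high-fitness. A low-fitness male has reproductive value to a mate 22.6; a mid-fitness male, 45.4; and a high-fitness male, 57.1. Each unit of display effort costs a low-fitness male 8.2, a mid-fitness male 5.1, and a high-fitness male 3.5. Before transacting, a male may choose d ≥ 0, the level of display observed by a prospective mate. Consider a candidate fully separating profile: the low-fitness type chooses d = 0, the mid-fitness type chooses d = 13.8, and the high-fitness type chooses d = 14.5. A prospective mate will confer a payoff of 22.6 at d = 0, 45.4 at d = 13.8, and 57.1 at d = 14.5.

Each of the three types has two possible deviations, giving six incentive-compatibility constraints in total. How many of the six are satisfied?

3

Low-fitness (own payoff 22.6): to d=13.8 gives 45.4 − 8.2×13.8 = -67.76 → no gain ✓; to d=14.5 gives 57.1 − 8.2×14.5 = -61.8 → no gain ✓.
Mid-fitness (own payoff 45.4 − 5.1×13.8 = -24.98): to d=0 gives 22.6 → profitable ✗; to d=14.5 gives 57.1 − 5.1×14.5 = -16.85 → profitable ✗.
High-fitness (own payoff 57.1 − 3.5×14.5 = 6.35): to d=0 gives 22.6 → profitable ✗; to d=13.8 gives 45.4 − 3.5×13.8 = -2.9 → no gain ✓.
3 of the 6 constraints hold; not an equilibrium.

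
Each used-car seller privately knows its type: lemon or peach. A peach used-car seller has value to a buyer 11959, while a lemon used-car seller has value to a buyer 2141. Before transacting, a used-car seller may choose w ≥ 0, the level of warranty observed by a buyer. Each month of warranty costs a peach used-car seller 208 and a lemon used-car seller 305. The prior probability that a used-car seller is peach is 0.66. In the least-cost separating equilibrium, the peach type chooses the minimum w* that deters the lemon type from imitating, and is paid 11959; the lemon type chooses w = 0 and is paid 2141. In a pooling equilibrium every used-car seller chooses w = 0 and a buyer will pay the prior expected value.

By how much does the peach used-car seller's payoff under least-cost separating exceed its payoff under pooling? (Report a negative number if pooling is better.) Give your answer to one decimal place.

-3357.4

Least-cost separating signal: w* solves 2141 = 11959 − 305·w*, so w* = (11959 − 2141)/305 ≈ 32.1902.
Peach type's separating payoff: 11959 − 208 × w* = 11959 − 208 × (11959 − 2141)/305 = 11959 − 2042144/305 ≈ 5263.446.
Pooling payoff: 0.66 × 11959 + 0.34 × 2141 = 8620.88.
Difference: 5263.446 − 8620.88 = -3357.434, i.e. -3357.4 to one decimal place.
The peach type would prefer the pooling outcome.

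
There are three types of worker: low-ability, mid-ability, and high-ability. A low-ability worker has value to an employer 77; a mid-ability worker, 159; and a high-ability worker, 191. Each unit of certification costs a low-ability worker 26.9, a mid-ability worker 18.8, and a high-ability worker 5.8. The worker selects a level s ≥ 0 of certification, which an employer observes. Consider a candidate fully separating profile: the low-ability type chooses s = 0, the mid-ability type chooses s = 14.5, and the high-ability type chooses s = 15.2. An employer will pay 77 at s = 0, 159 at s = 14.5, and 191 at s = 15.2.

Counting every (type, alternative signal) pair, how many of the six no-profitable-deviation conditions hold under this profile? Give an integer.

Low-ability (own payoff 77): to s=14.5 gives 159 − 26.9×14.5 = -231.05 → no gain ✓; to s=15.2 gives 191 − 26.9×15.2 = -217.88 → no gain ✓.
High-ability (own payoff 191 − 5.8×15.2 = 102.84): to s=0 gives 77 → no gain ✓; to s=14.5 gives 159 − 5.8×14.5 = 74.9 → no gain ✓.
Mid-ability (own payoff 159 − 18.8×14.5 = -113.6): to s=0 gives 77 → profitable ✗; to s=15.2 gives 191 − 18.8×15.2 = -94.76 → profitable ✗.
4 of the 6 constraints hold; not an equilibrium.

4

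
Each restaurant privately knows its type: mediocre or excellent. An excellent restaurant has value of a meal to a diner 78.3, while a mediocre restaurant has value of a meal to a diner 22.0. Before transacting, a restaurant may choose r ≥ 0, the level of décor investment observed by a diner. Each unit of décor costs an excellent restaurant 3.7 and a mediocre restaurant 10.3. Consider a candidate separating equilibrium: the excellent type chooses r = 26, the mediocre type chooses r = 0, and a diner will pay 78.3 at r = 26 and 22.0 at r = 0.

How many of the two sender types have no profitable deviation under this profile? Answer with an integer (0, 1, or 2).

1

Mediocre type: stay at 0 → 22.0; mimic → 78.3 − 10.3 × 26 = -189.5. IC holds (22.0 ≥ -189.5).
Excellent type: signal → 78.3 − 3.7 × 26 = -17.9; deviate to 0 → 22.0. IC fails (-17.9 < 22.0).
1 of 2 constraints hold, so this profile is not an equilibrium.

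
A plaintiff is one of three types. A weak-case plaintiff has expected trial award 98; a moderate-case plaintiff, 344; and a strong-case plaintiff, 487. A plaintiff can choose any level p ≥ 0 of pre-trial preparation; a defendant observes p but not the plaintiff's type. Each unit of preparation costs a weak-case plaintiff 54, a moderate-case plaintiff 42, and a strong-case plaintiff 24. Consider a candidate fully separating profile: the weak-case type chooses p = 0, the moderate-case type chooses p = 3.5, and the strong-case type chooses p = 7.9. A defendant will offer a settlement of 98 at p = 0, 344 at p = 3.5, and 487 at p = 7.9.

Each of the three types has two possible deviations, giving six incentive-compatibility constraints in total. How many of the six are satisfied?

Strong-case (own payoff 487 − 24×7.9 = 297.4): to p=0 gives 98 → no gain ✓; to p=3.5 gives 344 − 24×3.5 = 260 → no gain ✓.
Weak-case (own payoff 98): to p=3.5 gives 344 − 54×3.5 = 155 → profitable ✗; to p=7.9 gives 487 − 54×7.9 = 60.4 → no gain ✓.
Moderate-case (own payoff 344 − 42×3.5 = 197): to p=0 gives 98 → no gain ✓; to p=7.9 gives 487 − 42×7.9 = 155.2 → no gain ✓.
5 of the 6 constraints hold; not an equilibrium.

5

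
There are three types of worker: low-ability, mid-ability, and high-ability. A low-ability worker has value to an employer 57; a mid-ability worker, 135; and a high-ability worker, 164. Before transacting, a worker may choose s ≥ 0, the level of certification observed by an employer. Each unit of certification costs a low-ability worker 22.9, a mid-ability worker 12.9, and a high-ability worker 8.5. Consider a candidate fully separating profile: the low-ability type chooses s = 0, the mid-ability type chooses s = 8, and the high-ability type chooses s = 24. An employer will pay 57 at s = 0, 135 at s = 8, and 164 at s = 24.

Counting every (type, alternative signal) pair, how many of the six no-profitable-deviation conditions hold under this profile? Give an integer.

Low-ability (own payoff 57): to s=8 gives 135 − 22.9×8 = -48.2 → no gain ✓; to s=24 gives 164 − 22.9×24 = -385.6 → no gain ✓.
Mid-ability (own payoff 135 − 12.9×8 = 31.8): to s=0 gives 57 → profitable ✗; to s=24 gives 164 − 12.9×24 = -145.6 → no gain ✓.
High-ability (own payoff 164 − 8.5×24 = -40): to s=0 gives 57 → profitable ✗; to s=8 gives 135 − 8.5×8 = 67 → profitable ✗.
3 of the 6 constraints hold; not an equilibrium.

3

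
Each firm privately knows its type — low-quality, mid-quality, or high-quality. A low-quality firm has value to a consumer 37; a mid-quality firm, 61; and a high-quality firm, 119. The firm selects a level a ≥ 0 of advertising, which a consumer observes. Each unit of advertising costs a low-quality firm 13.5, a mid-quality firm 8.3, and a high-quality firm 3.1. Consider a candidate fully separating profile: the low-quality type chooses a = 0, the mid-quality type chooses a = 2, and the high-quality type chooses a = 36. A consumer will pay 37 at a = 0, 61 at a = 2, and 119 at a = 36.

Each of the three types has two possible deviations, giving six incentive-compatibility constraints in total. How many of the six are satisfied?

Low-quality (own payoff 37): to a=2 gives 61 − 13.5×2 = 34 → no gain ✓; to a=36 gives 119 − 13.5×36 = -367 → no gain ✓.
Mid-quality (own payoff 61 − 8.3×2 = 44.4): to a=0 gives 37 → no gain ✓; to a=36 gives 119 − 8.3×36 = -179.8 → no gain ✓.
High-quality (own payoff 119 − 3.1×36 = 7.4): to a=0 gives 37 → profitable ✗; to a=2 gives 61 − 3.1×2 = 54.8 → profitable ✗.
4 of the 6 constraints hold; not an equilibrium.

4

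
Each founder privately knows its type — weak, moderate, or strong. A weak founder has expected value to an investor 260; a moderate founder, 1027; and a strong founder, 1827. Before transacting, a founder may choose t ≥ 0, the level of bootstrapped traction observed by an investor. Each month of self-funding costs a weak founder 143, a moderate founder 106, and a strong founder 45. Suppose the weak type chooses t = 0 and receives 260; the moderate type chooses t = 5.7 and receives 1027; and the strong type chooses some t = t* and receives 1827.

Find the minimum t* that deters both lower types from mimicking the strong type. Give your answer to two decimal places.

13.25

Moderate type (on-path payoff 1027 − 106×5.7 = 422.8) won't mimic when 422.8 ≥ 1827 − 106·t*, i.e. t* ≥ 13.25.
Weak type (on-path payoff 260) won't mimic when 260 ≥ 1827 − 143·t*, i.e. t* ≥ 10.96.
Both must hold, so t* = max(10.96, 13.25) = 13.25. The moderate type's constraint binds.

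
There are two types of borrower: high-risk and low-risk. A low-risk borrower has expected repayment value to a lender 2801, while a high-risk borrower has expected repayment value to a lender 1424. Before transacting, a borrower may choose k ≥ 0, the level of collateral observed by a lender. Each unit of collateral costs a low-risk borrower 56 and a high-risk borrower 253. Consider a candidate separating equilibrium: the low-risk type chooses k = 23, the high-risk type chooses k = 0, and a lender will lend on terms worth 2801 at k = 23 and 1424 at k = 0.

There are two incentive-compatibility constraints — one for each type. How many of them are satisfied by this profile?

Low-risk type: signal → 2801 − 56 × 23 = 1513; deviate to 0 → 1424. IC holds (1513 ≥ 1424).
High-risk type: stay at 0 → 1424; mimic → 2801 − 253 × 23 = -3018. IC holds (1424 ≥ -3018).
2 of 2 constraints hold, so this is a separating equilibrium.

2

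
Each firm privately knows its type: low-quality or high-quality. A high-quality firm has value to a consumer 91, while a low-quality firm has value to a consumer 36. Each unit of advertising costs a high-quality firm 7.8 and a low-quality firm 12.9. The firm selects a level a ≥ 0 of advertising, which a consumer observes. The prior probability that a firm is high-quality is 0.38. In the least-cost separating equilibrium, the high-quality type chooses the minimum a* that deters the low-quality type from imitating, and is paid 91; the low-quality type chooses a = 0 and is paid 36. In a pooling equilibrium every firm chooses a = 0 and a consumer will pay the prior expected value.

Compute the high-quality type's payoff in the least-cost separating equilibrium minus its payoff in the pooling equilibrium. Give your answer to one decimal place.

0.8

Least-cost separating signal: a* solves 36 = 91 − 12.9·a*, so a* = (91 − 36)/12.9 ≈ 4.2636.
High-quality type's separating payoff: 91 − 7.8 × a* = 91 − 7.8 × (91 − 36)/12.9 = 91 − 429/12.9 ≈ 57.744.
Pooling payoff: 0.38 × 91 + 0.62 × 36 = 56.9.
Difference: 57.744 − 56.9 = 0.844, i.e. 0.8 to one decimal place.
The high-quality type prefers to separate.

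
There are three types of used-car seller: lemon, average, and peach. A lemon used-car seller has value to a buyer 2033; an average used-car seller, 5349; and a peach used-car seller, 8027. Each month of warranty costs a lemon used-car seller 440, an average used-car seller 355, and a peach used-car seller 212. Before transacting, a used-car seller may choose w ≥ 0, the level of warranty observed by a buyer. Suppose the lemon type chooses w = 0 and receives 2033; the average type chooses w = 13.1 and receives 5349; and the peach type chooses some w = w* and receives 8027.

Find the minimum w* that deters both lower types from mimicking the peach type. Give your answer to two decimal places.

Lemon type (on-path payoff 2033) won't mimic when 2033 ≥ 8027 − 440·w*, i.e. w* ≥ 13.62.
Average type (on-path payoff 5349 − 355×13.1 = 698.5) won't mimic when 698.5 ≥ 8027 − 355·w*, i.e. w* ≥ 20.64.
Both must hold, so w* = max(13.62, 20.64) = 20.64. The average type's constraint binds.

20.64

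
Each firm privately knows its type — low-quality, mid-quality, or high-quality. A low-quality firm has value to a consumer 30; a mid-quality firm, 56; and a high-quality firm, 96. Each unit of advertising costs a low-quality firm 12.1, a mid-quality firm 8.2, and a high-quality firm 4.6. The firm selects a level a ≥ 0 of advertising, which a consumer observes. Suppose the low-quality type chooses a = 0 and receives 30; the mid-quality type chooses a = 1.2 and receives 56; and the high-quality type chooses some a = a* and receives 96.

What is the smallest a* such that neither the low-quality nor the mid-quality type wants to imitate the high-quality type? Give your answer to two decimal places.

6.08

Mid-quality type (on-path payoff 56 − 8.2×1.2 = 46.16) won't mimic when 46.16 ≥ 96 − 8.2·a*, i.e. a* ≥ 6.08.
Low-quality type (on-path payoff 30) won't mimic when 30 ≥ 96 − 12.1·a*, i.e. a* ≥ 5.45.
Both must hold, so a* = max(5.45, 6.08) = 6.08. The mid-quality type's constraint binds.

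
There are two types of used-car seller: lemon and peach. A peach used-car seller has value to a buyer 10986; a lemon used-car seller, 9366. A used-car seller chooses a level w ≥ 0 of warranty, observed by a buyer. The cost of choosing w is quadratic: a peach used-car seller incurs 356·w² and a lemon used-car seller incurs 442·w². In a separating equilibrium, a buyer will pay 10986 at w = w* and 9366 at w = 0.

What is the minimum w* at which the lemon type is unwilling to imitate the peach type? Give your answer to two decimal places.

The lemon type at w = 0 receives 9366; imitating at w* yields 10986 − 442·w*².
Indifference: 9366 = 10986 − 442·w*², so w*² = (10986 − 9366) / 442 ≈ 3.6652.
w* = √3.6652 ≈ 1.91.

1.91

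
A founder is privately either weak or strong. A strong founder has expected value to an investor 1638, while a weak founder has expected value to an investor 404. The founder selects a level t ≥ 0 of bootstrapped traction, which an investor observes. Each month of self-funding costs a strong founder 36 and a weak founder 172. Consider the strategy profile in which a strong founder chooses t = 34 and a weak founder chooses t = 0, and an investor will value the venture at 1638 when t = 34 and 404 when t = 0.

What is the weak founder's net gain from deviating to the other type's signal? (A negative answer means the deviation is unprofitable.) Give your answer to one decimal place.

-4614.0

Playing t = 0 the weak founder receives 404.
Deviating to t = 34 brings payment 1638 at cost 172 × 34 = 5848, netting -4210.
Gain from deviating: -4210 − 404 = -4614.0.
The gain is negative, so the weak type's incentive-compatibility constraint is satisfied.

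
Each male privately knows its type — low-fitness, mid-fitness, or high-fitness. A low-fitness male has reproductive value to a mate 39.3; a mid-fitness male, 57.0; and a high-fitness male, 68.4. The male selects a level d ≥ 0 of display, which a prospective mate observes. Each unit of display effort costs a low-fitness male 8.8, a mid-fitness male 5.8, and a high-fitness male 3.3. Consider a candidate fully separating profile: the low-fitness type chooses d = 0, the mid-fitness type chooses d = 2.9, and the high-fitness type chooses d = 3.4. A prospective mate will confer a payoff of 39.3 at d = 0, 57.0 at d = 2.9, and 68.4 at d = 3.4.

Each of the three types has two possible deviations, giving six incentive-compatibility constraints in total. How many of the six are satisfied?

Mid-fitness (own payoff 57.0 − 5.8×2.9 = 40.18): to d=0 gives 39.3 → no gain ✓; to d=3.4 gives 68.4 − 5.8×3.4 = 48.68 → profitable ✗.
Low-fitness (own payoff 39.3): to d=2.9 gives 57.0 − 8.8×2.9 = 31.48 → no gain ✓; to d=3.4 gives 68.4 − 8.8×3.4 = 38.48 → no gain ✓.
High-fitness (own payoff 68.4 − 3.3×3.4 = 57.18): to d=0 gives 39.3 → no gain ✓; to d=2.9 gives 57.0 − 3.3×2.9 = 47.43 → no gain ✓.
5 of the 6 constraints hold; not an equilibrium.

5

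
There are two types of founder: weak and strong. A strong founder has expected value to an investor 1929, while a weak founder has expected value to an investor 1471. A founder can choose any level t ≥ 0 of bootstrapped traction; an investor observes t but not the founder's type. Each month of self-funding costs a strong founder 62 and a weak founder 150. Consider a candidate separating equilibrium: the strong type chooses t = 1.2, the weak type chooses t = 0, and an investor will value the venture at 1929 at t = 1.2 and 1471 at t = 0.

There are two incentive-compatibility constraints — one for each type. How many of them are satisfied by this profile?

Strong type: signal → 1929 − 62 × 1.2 = 1854.6; deviate to 0 → 1471. IC holds (1854.6 ≥ 1471).
Weak type: stay at 0 → 1471; mimic → 1929 − 150 × 1.2 = 1749. IC fails (1471 < 1749).
1 of 2 constraints hold, so this profile is not an equilibrium.

1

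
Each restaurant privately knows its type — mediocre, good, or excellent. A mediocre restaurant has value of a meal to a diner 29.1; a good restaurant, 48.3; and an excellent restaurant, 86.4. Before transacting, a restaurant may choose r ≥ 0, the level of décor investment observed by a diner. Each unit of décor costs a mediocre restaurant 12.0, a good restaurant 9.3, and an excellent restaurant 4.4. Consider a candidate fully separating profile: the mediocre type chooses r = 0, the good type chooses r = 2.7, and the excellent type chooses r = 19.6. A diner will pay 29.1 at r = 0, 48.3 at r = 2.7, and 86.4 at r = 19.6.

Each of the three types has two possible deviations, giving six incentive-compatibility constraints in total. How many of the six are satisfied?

3

Mediocre (own payoff 29.1): to r=2.7 gives 48.3 − 12.0×2.7 = 15.9 → no gain ✓; to r=19.6 gives 86.4 − 12.0×19.6 = -148.8 → no gain ✓.
Good (own payoff 48.3 − 9.3×2.7 = 23.19): to r=0 gives 29.1 → profitable ✗; to r=19.6 gives 86.4 − 9.3×19.6 = -95.88 → no gain ✓.
Excellent (own payoff 86.4 − 4.4×19.6 = 0.16): to r=0 gives 29.1 → profitable ✗; to r=2.7 gives 48.3 − 4.4×2.7 = 36.42 → profitable ✗.
3 of the 6 constraints hold; not an equilibrium.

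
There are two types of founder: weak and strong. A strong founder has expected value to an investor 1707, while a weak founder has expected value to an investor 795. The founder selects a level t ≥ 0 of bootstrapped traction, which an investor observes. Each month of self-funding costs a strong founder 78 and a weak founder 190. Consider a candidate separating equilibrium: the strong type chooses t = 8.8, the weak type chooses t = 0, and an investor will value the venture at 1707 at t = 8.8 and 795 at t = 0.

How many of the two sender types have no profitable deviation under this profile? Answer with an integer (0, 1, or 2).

Weak type: stay at 0 → 795; mimic → 1707 − 190 × 8.8 = 35. IC holds (795 ≥ 35).
Strong type: signal → 1707 − 78 × 8.8 = 1020.6; deviate to 0 → 795. IC holds (1020.6 ≥ 795).
2 of 2 constraints hold, so this is a separating equilibrium.

2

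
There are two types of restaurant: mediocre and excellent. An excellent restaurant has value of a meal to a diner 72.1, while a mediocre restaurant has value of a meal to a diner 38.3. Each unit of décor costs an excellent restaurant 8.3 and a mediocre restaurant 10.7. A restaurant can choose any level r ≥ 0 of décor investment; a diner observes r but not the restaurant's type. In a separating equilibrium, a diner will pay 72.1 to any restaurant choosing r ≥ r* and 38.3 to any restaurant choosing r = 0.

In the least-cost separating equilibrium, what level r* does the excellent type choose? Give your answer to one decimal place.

3.2

A mediocre restaurant choosing r = 0 receives 38.3.
Imitating at r* instead would pay 72.1 at cost 10.7·r*, netting 72.1 − 10.7·r*.
Indifference: 38.3 = 72.1 − 10.7·r*, so r* = (72.1 − 38.3) / 10.7 ≈ 3.2.
At r* the mediocre type's incentive constraint just binds; the excellent type strictly prefers r* since its per-unit cost is lower.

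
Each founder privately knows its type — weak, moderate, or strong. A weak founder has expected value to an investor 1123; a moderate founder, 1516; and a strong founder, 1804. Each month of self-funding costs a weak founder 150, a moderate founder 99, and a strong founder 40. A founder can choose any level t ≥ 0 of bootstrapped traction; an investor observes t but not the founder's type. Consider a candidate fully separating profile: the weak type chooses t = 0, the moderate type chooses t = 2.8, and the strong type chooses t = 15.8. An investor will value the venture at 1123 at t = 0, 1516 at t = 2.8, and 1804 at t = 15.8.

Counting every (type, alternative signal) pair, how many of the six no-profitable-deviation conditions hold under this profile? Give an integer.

5

Moderate (own payoff 1516 − 99×2.8 = 1238.8): to t=0 gives 1123 → no gain ✓; to t=15.8 gives 1804 − 99×15.8 = 239.8 → no gain ✓.
Weak (own payoff 1123): to t=2.8 gives 1516 − 150×2.8 = 1096 → no gain ✓; to t=15.8 gives 1804 − 150×15.8 = -566 → no gain ✓.
Strong (own payoff 1804 − 40×15.8 = 1172): to t=0 gives 1123 → no gain ✓; to t=2.8 gives 1516 − 40×2.8 = 1404 → profitable ✗.
5 of the 6 constraints hold; not an equilibrium.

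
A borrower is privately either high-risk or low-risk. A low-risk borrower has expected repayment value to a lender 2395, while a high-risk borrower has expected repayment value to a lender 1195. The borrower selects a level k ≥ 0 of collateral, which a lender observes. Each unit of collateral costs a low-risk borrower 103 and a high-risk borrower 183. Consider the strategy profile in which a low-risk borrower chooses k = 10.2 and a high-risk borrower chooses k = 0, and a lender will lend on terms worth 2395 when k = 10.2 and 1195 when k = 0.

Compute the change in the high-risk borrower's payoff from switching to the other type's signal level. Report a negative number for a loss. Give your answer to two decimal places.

Playing k = 0 the high-risk borrower receives 1195.
Deviating to k = 10.2 brings payment 2395 at cost 183 × 10.2 = 1866.6, netting 528.4.
Gain from deviating: 528.4 − 1195 = -666.60.
The gain is negative, so the high-risk type's incentive-compatibility constraint is satisfied.

-666.60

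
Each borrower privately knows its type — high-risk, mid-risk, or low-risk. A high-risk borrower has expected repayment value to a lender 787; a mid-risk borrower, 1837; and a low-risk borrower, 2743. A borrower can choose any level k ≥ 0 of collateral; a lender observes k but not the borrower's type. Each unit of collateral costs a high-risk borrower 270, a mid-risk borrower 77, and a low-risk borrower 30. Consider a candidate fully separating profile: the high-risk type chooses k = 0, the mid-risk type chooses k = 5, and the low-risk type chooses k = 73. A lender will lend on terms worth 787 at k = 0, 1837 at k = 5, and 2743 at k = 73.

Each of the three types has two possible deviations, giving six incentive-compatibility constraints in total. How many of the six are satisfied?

4

Mid-risk (own payoff 1837 − 77×5 = 1452): to k=0 gives 787 → no gain ✓; to k=73 gives 2743 − 77×73 = -2878 → no gain ✓.
High-risk (own payoff 787): to k=5 gives 1837 − 270×5 = 487 → no gain ✓; to k=73 gives 2743 − 270×73 = -16967 → no gain ✓.
Low-risk (own payoff 2743 − 30×73 = 553): to k=0 gives 787 → profitable ✗; to k=5 gives 1837 − 30×5 = 1687 → profitable ✗.
4 of the 6 constraints hold; not an equilibrium.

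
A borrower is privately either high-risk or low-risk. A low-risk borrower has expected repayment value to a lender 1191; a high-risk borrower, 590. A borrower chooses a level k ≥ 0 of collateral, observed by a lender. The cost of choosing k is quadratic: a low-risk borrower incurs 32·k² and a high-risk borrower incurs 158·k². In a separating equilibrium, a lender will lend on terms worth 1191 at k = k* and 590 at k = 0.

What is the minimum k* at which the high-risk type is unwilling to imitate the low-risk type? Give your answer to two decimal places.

The high-risk type at k = 0 receives 590; imitating at k* yields 1191 − 158·k*².
Indifference: 590 = 1191 − 158·k*², so k*² = (1191 − 590) / 158 ≈ 3.8038.
k* = √3.8038 ≈ 1.95.

1.95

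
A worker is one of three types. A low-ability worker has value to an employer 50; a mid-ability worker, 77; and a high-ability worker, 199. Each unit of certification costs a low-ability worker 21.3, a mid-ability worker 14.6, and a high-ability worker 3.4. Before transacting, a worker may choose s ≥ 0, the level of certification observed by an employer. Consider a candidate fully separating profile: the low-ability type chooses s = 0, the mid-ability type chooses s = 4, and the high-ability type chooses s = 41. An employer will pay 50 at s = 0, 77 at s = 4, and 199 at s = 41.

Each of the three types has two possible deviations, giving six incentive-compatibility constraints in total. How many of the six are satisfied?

Mid-ability (own payoff 77 − 14.6×4 = 18.6): to s=0 gives 50 → profitable ✗; to s=41 gives 199 − 14.6×41 = -399.6 → no gain ✓.
High-ability (own payoff 199 − 3.4×41 = 59.6): to s=0 gives 50 → no gain ✓; to s=4 gives 77 − 3.4×4 = 63.4 → profitable ✗.
Low-ability (own payoff 50): to s=4 gives 77 − 21.3×4 = -8.2 → no gain ✓; to s=41 gives 199 − 21.3×41 = -674.3 → no gain ✓.
4 of the 6 constraints hold; not an equilibrium.

4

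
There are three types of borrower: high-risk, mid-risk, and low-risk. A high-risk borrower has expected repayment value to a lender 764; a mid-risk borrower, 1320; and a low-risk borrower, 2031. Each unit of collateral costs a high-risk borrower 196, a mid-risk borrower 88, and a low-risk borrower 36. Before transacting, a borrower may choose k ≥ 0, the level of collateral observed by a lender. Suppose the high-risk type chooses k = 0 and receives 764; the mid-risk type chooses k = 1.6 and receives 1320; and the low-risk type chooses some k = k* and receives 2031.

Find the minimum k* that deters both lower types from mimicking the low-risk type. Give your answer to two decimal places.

9.68

Mid-risk type (on-path payoff 1320 − 88×1.6 = 1179.2) won't mimic when 1179.2 ≥ 2031 − 88·k*, i.e. k* ≥ 9.68.
High-risk type (on-path payoff 764) won't mimic when 764 ≥ 2031 − 196·k*, i.e. k* ≥ 6.46.
Both must hold, so k* = max(6.46, 9.68) = 9.68. The mid-risk type's constraint binds.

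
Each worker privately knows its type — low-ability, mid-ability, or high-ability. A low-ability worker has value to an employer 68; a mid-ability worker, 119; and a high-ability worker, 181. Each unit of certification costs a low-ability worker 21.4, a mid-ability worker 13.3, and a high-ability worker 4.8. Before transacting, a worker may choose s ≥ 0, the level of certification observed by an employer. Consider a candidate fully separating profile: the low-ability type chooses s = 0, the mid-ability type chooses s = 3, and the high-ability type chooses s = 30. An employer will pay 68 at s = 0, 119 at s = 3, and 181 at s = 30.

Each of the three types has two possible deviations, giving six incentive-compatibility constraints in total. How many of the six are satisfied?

4

Low-ability (own payoff 68): to s=3 gives 119 − 21.4×3 = 54.8 → no gain ✓; to s=30 gives 181 − 21.4×30 = -461 → no gain ✓.
High-ability (own payoff 181 − 4.8×30 = 37): to s=0 gives 68 → profitable ✗; to s=3 gives 119 − 4.8×3 = 104.6 → profitable ✗.
Mid-ability (own payoff 119 − 13.3×3 = 79.1): to s=0 gives 68 → no gain ✓; to s=30 gives 181 − 13.3×30 = -218 → no gain ✓.
4 of the 6 constraints hold; not an equilibrium.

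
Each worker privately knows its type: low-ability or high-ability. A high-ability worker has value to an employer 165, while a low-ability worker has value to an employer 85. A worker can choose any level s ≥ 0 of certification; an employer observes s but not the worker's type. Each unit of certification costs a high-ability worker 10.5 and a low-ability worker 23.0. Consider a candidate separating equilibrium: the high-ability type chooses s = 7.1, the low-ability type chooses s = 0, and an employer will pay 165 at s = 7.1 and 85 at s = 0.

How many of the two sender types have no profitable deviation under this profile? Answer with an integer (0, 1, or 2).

Low-ability type: stay at 0 → 85; mimic → 165 − 23.0 × 7.1 = 1.7. IC holds (85 ≥ 1.7).
High-ability type: signal → 165 − 10.5 × 7.1 = 90.45; deviate to 0 → 85. IC holds (90.45 ≥ 85).
2 of 2 constraints hold, so this is a separating equilibrium.

2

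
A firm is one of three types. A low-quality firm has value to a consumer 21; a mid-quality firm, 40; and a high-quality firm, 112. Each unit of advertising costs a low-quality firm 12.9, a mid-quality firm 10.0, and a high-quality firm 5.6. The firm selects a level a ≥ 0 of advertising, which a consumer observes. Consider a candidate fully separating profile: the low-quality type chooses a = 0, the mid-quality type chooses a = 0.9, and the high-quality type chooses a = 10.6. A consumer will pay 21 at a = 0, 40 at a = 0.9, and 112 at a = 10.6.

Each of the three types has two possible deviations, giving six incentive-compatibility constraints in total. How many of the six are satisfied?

5

Low-quality (own payoff 21): to a=0.9 gives 40 − 12.9×0.9 = 28.39 → profitable ✗; to a=10.6 gives 112 − 12.9×10.6 = -24.74 → no gain ✓.
High-quality (own payoff 112 − 5.6×10.6 = 52.64): to a=0 gives 21 → no gain ✓; to a=0.9 gives 40 − 5.6×0.9 = 34.96 → no gain ✓.
Mid-quality (own payoff 40 − 10.0×0.9 = 31): to a=0 gives 21 → no gain ✓; to a=10.6 gives 112 − 10.0×10.6 = 6 → no gain ✓.
5 of the 6 constraints hold; not an equilibrium.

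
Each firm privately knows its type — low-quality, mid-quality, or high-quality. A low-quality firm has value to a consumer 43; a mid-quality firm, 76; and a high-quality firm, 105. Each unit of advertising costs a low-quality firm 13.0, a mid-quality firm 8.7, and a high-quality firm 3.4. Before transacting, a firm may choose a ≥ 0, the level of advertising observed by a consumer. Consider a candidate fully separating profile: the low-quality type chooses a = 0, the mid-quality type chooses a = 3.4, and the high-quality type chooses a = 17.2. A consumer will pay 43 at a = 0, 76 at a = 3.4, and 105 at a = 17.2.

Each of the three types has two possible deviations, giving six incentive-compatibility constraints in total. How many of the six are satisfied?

5

Low-quality (own payoff 43): to a=3.4 gives 76 − 13.0×3.4 = 31.8 → no gain ✓; to a=17.2 gives 105 − 13.0×17.2 = -118.6 → no gain ✓.
High-quality (own payoff 105 − 3.4×17.2 = 46.52): to a=0 gives 43 → no gain ✓; to a=3.4 gives 76 − 3.4×3.4 = 64.44 → profitable ✗.
Mid-quality (own payoff 76 − 8.7×3.4 = 46.42): to a=0 gives 43 → no gain ✓; to a=17.2 gives 105 − 8.7×17.2 = -44.64 → no gain ✓.
5 of the 6 constraints hold; not an equilibrium.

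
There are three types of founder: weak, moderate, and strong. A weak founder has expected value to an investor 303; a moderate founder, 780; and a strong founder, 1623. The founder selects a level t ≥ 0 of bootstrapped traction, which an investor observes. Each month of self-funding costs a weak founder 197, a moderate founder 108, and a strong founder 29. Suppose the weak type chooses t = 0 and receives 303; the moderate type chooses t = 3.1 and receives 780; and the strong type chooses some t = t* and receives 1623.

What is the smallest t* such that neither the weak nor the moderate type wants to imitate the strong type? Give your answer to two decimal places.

Weak type (on-path payoff 303) won't mimic when 303 ≥ 1623 − 197·t*, i.e. t* ≥ 6.70.
Moderate type (on-path payoff 780 − 108×3.1 = 445.2) won't mimic when 445.2 ≥ 1623 − 108·t*, i.e. t* ≥ 10.91.
Both must hold, so t* = max(6.70, 10.91) = 10.91. The moderate type's constraint binds.

10.91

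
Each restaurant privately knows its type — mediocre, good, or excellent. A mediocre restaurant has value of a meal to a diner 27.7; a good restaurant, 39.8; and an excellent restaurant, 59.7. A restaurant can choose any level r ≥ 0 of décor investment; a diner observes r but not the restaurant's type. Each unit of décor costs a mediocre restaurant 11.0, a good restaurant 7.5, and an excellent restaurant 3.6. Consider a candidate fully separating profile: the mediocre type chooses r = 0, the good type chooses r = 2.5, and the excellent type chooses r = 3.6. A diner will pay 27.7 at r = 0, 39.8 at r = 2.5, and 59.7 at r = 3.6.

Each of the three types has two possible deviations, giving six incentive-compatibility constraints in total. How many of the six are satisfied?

Good (own payoff 39.8 − 7.5×2.5 = 21.05): to r=0 gives 27.7 → profitable ✗; to r=3.6 gives 59.7 − 7.5×3.6 = 32.7 → profitable ✗.
Excellent (own payoff 59.7 − 3.6×3.6 = 46.74): to r=0 gives 27.7 → no gain ✓; to r=2.5 gives 39.8 − 3.6×2.5 = 30.8 → no gain ✓.
Mediocre (own payoff 27.7): to r=2.5 gives 39.8 − 11.0×2.5 = 12.3 → no gain ✓; to r=3.6 gives 59.7 − 11.0×3.6 = 20.1 → no gain ✓.
4 of the 6 constraints hold; not an equilibrium.

4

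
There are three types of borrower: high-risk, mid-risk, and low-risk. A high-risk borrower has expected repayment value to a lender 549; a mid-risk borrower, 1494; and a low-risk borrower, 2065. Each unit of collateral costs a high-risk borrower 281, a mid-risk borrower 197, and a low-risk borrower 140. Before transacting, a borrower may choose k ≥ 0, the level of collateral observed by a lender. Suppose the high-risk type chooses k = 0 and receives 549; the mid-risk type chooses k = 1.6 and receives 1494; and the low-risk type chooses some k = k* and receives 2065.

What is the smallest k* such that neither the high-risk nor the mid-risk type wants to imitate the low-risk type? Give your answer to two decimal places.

High-risk type (on-path payoff 549) won't mimic when 549 ≥ 2065 − 281·k*, i.e. k* ≥ 5.40.
Mid-risk type (on-path payoff 1494 − 197×1.6 = 1178.8) won't mimic when 1178.8 ≥ 2065 − 197·k*, i.e. k* ≥ 4.50.
Both must hold, so k* = max(5.40, 4.50) = 5.40. The high-risk type's constraint binds.

5.40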